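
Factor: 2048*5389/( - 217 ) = -2^11*7^(-1)*17^1*31^( - 1 )*317^1 = - 11036672/217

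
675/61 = 11 + 4/61  =  11.07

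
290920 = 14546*20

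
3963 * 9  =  35667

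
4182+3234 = 7416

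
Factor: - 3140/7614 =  - 2^1 * 3^( - 4 )*5^1*47^(-1 )*157^1 = -  1570/3807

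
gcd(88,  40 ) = 8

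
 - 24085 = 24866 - 48951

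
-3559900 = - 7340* 485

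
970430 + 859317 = 1829747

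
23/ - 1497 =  - 1 + 1474/1497= - 0.02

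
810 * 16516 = 13377960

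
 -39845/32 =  - 39845/32 = - 1245.16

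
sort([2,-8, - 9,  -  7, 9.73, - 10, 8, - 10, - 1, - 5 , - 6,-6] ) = [ -10, - 10, - 9, - 8, - 7,-6, - 6, - 5, - 1,2 , 8, 9.73 ] 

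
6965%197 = 70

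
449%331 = 118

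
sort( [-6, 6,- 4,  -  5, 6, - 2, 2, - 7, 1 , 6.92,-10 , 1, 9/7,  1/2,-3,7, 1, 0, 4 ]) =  [ - 10, -7, - 6, - 5,-4,-3, -2, 0 , 1/2, 1,1 , 1,9/7, 2, 4, 6,6, 6.92, 7 ]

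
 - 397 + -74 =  - 471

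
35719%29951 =5768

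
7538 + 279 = 7817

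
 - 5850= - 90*65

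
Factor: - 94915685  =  - 5^1* 313^1*60649^1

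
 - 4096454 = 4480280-8576734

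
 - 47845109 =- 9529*5021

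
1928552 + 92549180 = 94477732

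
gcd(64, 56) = 8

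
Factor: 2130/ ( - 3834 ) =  - 5/9=- 3^( - 2 )*5^1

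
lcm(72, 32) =288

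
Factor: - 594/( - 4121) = 2^1*3^3*11^1*13^( - 1)*317^ ( - 1 )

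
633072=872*726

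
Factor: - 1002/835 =-6/5 = - 2^1*3^1*5^( - 1)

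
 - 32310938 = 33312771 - 65623709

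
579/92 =6 + 27/92 = 6.29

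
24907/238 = 104  +  155/238 = 104.65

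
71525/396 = 180 + 245/396  =  180.62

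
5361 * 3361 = 18018321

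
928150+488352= 1416502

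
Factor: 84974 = 2^1*42487^1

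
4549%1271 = 736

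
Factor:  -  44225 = - 5^2*29^1*61^1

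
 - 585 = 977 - 1562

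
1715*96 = 164640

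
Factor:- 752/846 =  - 2^3*3^(-2 ) = - 8/9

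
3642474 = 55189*66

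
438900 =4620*95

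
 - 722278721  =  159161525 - 881440246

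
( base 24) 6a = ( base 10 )154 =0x9a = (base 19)82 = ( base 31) 4U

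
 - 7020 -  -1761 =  - 5259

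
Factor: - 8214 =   -  2^1*3^1*37^2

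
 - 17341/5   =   - 3469 + 4/5 =- 3468.20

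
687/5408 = 687/5408 = 0.13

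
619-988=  - 369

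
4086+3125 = 7211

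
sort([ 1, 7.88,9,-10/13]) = [ - 10/13, 1,7.88, 9 ] 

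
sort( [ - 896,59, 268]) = [ - 896, 59 , 268 ]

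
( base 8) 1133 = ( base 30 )k3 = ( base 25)O3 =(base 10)603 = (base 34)HP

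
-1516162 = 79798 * (-19 ) 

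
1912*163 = 311656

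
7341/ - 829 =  - 7341/829 = - 8.86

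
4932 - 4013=919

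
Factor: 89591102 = 2^1*43^1*1041757^1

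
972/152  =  6  +  15/38  =  6.39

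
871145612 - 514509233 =356636379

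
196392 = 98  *2004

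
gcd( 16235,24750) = 5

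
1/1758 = 1/1758 = 0.00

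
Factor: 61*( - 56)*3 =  - 2^3 * 3^1*7^1*61^1 = -10248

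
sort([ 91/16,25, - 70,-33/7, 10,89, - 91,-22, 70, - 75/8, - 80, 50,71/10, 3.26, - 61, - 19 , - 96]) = [ - 96, -91,- 80, - 70,-61, - 22, - 19, - 75/8,-33/7,3.26, 91/16, 71/10, 10,25, 50, 70 , 89]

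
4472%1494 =1484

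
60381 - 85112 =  - 24731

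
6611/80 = 82 + 51/80 = 82.64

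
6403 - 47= 6356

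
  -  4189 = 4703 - 8892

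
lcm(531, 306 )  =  18054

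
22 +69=91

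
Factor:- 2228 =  - 2^2*557^1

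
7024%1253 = 759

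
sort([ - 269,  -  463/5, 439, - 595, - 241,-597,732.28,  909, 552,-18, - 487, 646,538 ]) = [ - 597,-595, - 487, - 269, - 241, - 463/5, - 18,439,538, 552, 646,732.28 , 909 ] 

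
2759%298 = 77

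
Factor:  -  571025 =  - 5^2*7^1*13^1*251^1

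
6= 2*3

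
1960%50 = 10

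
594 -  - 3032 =3626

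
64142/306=209 + 94/153= 209.61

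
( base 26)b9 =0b100100111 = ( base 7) 601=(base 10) 295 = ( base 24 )c7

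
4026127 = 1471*2737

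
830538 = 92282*9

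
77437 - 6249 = 71188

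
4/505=4/505  =  0.01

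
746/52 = 373/26 = 14.35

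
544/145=544/145 = 3.75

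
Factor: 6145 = 5^1*1229^1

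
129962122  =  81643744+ 48318378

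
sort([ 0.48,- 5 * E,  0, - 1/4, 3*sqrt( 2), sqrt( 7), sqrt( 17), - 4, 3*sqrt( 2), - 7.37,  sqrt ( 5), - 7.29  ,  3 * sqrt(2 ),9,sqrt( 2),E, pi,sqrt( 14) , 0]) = [- 5*E, - 7.37, - 7.29 , - 4, - 1/4,0, 0, 0.48, sqrt(2 ), sqrt( 5), sqrt( 7), E,pi, sqrt( 14),sqrt(17), 3*sqrt(2),  3*sqrt(2 ),3*sqrt( 2), 9]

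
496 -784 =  - 288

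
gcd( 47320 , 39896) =8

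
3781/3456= 3781/3456  =  1.09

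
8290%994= 338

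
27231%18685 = 8546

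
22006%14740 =7266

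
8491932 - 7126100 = 1365832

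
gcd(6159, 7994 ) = 1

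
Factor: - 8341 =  - 19^1*439^1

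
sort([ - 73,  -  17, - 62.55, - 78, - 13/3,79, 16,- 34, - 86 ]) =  [-86,-78, - 73,- 62.55,-34,-17,- 13/3,16,79] 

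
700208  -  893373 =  - 193165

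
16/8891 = 16/8891 = 0.00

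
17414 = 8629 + 8785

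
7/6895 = 1/985 = 0.00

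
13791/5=13791/5  =  2758.20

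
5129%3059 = 2070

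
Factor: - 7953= - 3^1*11^1*241^1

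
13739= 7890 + 5849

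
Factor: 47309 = 47309^1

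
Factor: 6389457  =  3^1*2129819^1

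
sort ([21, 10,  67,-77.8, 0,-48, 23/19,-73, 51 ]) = [ - 77.8,-73, - 48,0, 23/19, 10, 21,51,67 ] 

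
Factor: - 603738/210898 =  - 3^2*17^1*1973^1*105449^( - 1 ) = - 301869/105449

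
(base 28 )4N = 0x87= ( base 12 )B3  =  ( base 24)5F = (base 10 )135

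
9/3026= 9/3026  =  0.00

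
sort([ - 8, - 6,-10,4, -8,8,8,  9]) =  [ - 10 , - 8, - 8, - 6,4,8,8,  9] 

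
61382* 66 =4051212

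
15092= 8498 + 6594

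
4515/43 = 105=105.00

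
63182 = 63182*1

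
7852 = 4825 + 3027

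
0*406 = 0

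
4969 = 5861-892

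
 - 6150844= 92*( - 66857)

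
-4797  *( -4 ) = 19188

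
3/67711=3/67711 = 0.00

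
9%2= 1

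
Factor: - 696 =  - 2^3*3^1*29^1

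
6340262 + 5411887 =11752149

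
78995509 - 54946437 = 24049072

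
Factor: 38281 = 38281^1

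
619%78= 73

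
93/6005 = 93/6005 = 0.02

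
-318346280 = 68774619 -387120899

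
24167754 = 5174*4671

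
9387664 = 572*16412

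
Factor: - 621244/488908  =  -169/133 = - 7^( - 1) * 13^2*19^(-1)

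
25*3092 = 77300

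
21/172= 21/172 = 0.12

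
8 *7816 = 62528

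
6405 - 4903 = 1502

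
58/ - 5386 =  - 29/2693 = - 0.01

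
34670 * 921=31931070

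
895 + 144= 1039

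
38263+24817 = 63080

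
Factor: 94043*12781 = 157^1*599^1*12781^1 = 1201963583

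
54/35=54/35=1.54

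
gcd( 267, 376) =1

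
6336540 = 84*75435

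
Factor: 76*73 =2^2*19^1*73^1 = 5548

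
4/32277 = 4/32277 = 0.00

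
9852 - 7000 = 2852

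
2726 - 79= 2647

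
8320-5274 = 3046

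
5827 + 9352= 15179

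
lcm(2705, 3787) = 18935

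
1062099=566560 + 495539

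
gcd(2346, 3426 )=6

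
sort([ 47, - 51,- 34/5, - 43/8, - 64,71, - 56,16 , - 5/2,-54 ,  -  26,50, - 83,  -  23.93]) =[ - 83 , - 64, -56,-54,-51, - 26, - 23.93, - 34/5, - 43/8, - 5/2, 16,47 , 50,  71] 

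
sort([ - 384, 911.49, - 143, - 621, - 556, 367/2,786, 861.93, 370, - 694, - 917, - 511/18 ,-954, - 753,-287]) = [ - 954,-917,-753,-694, - 621, -556,-384, - 287,-143,-511/18, 367/2, 370,786,  861.93, 911.49] 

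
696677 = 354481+342196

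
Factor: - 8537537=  - 71^1*120247^1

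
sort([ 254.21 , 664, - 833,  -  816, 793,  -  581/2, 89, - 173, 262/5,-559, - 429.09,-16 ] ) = [ - 833, - 816 , - 559, - 429.09, - 581/2, - 173, - 16,262/5,  89, 254.21,664, 793] 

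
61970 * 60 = 3718200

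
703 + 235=938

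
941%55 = 6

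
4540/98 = 2270/49 = 46.33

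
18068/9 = 2007 +5/9=2007.56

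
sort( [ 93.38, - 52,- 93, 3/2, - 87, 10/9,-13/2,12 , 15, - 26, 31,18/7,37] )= [-93, - 87,-52,- 26,- 13/2, 10/9, 3/2,18/7, 12, 15, 31, 37, 93.38 ] 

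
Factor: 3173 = 19^1*167^1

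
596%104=76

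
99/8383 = 99/8383 = 0.01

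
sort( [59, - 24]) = [- 24,59]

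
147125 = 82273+64852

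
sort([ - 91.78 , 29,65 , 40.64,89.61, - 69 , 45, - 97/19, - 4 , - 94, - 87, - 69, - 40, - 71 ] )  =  [ - 94, - 91.78, - 87, - 71, - 69, - 69, - 40 , - 97/19,-4, 29,40.64,45,65, 89.61 ]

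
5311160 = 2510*2116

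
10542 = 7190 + 3352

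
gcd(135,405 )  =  135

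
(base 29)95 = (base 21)ce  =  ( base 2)100001010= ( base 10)266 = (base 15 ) 12b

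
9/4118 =9/4118  =  0.00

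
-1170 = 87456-88626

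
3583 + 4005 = 7588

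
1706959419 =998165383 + 708794036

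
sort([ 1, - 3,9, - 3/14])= [ - 3, - 3/14 , 1,9 ]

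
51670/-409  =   - 51670/409 = - 126.33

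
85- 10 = 75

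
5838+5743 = 11581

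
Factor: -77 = -7^1*11^1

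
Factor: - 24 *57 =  - 1368 = -2^3*3^2*19^1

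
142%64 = 14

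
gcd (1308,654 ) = 654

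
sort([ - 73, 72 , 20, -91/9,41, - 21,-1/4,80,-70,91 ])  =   [-73, - 70, - 21 ,-91/9, - 1/4, 20 , 41,72,80, 91 ] 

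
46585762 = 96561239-49975477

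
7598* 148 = 1124504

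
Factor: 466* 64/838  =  2^6*233^1*419^(  -  1 ) = 14912/419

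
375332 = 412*911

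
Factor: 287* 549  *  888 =139915944 = 2^3 * 3^3 * 7^1*37^1*41^1*61^1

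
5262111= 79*66609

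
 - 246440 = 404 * ( - 610)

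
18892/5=18892/5 = 3778.40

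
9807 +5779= 15586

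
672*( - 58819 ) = -39526368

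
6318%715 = 598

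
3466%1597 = 272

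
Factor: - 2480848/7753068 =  - 620212/1938267 = - 2^2*3^( - 2)*47^1*283^ ( - 1 )*761^( - 1)*3299^1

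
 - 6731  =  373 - 7104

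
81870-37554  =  44316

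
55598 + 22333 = 77931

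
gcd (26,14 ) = 2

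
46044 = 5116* 9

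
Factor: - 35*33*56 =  -2^3*3^1*5^1 * 7^2 * 11^1 = -64680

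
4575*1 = 4575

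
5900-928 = 4972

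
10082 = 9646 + 436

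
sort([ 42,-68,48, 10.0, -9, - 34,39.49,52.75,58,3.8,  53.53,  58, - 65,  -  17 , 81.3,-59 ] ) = [  -  68, - 65,-59,  -  34,-17,-9,3.8,10.0,39.49,42,48,52.75, 53.53, 58, 58,81.3 ]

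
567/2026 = 567/2026 = 0.28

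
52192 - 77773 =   -  25581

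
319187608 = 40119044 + 279068564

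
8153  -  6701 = 1452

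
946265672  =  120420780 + 825844892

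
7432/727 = 7432/727 = 10.22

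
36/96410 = 18/48205=0.00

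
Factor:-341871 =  - 3^1*113957^1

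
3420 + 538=3958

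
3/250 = 3/250= 0.01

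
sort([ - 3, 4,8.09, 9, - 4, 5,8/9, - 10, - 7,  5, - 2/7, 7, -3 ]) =[ - 10, - 7 ,  -  4, - 3, - 3, - 2/7,8/9 , 4 , 5, 5, 7, 8.09, 9]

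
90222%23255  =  20457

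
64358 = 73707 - 9349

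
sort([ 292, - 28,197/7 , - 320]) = [- 320, - 28,197/7, 292] 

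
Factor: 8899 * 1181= 10509719 = 11^1* 809^1*1181^1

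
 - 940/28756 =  - 1 + 6954/7189 = -0.03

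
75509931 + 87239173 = 162749104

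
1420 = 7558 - 6138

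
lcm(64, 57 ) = 3648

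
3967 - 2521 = 1446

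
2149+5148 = 7297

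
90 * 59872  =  5388480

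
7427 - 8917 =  - 1490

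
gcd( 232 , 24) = 8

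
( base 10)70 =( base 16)46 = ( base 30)2a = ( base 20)3a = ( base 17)42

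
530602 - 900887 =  - 370285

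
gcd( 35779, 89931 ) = 967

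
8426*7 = 58982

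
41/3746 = 41/3746 = 0.01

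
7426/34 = 3713/17 = 218.41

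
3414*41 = 139974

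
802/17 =47 + 3/17 = 47.18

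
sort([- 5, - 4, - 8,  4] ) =[ - 8,-5, - 4 , 4 ]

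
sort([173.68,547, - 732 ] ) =[ - 732, 173.68,547]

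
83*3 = 249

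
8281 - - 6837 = 15118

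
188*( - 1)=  - 188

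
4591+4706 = 9297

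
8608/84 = 102 + 10/21=102.48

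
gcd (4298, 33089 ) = 7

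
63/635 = 63/635 = 0.10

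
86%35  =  16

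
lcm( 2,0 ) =0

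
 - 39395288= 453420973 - 492816261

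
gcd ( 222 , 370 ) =74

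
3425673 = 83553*41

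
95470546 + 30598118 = 126068664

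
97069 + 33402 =130471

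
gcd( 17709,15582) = 3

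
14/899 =14/899 = 0.02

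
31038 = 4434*7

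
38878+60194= 99072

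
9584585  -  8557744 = 1026841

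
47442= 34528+12914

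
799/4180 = 799/4180 = 0.19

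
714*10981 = 7840434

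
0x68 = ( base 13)80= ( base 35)2Y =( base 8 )150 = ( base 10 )104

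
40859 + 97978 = 138837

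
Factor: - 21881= - 21881^1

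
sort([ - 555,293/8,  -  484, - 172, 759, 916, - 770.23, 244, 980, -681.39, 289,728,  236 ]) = [  -  770.23 , - 681.39, - 555, - 484, - 172,293/8,236, 244,289, 728,759, 916,980]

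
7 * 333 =2331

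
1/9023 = 1/9023  =  0.00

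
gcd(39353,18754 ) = 1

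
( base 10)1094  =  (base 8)2106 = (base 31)149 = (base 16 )446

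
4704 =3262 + 1442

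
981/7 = 140 + 1/7 = 140.14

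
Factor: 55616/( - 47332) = - 13904/11833 = - 2^4*11^1*79^1*11833^ ( - 1 )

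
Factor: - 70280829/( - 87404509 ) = 3^2*  19^1*43^ ( - 1) * 410999^1*2032663^( - 1 ) 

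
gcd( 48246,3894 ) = 66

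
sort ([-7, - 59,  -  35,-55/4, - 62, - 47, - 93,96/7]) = [ - 93,  -  62, - 59, - 47, - 35, -55/4, - 7 , 96/7]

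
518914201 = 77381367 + 441532834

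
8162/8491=1166/1213=0.96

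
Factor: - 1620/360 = -9/2 = -2^( - 1) * 3^2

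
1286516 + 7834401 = 9120917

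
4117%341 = 25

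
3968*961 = 3813248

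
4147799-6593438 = - 2445639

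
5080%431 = 339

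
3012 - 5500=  - 2488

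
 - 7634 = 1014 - 8648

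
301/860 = 7/20 = 0.35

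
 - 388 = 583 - 971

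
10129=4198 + 5931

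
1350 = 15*90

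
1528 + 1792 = 3320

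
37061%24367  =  12694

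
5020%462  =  400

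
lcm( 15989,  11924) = 703516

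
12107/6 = 12107/6= 2017.83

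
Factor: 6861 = 3^1 * 2287^1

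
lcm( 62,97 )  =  6014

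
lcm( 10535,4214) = 21070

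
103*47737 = 4916911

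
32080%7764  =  1024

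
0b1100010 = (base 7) 200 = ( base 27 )3H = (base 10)98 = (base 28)3e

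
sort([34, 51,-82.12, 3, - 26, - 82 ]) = [ - 82.12, - 82, - 26, 3, 34,  51]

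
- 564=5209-5773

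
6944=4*1736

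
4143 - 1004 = 3139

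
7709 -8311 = -602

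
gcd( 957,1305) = 87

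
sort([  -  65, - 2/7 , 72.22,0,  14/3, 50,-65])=[  -  65, - 65 ,  -  2/7, 0,14/3, 50,72.22] 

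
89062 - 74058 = 15004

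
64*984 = 62976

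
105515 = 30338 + 75177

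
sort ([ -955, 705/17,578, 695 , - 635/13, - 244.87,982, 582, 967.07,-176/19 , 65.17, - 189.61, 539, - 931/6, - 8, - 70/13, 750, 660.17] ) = [-955 , - 244.87, - 189.61 ,-931/6,-635/13, - 176/19, - 8, - 70/13, 705/17, 65.17, 539, 578,582, 660.17,695, 750, 967.07, 982] 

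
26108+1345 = 27453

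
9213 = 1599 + 7614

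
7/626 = 7/626 = 0.01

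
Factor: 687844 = 2^2*359^1*479^1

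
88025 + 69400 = 157425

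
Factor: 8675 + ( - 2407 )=6268= 2^2*1567^1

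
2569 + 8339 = 10908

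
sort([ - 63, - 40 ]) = [  -  63, - 40]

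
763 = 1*763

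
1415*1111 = 1572065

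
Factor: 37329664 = 2^8*145819^1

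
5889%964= 105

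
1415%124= 51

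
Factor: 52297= 7^1*31^1*241^1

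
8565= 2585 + 5980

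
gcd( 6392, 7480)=136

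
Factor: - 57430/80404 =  - 28715/40202  =  - 2^( - 1 )*5^1*5743^1*20101^( - 1) 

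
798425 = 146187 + 652238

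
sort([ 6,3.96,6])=[3.96 , 6, 6 ]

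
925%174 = 55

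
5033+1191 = 6224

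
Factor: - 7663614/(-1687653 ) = 2554538/562551 = 2^1*3^( - 1)*7^1*11^(-1) * 17047^( -1)*182467^1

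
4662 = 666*7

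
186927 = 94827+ 92100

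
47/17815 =47/17815 =0.00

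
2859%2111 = 748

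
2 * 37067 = 74134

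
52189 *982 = 51249598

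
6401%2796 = 809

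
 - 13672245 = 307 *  ( - 44535 ) 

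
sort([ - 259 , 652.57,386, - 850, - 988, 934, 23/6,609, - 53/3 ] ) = [-988, - 850,  -  259, - 53/3 , 23/6, 386,609,652.57,934 ] 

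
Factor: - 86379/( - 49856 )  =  2^ (-6)*3^1*19^( - 1)* 41^( - 1)*28793^1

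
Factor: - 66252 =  - 2^2*3^1*  5521^1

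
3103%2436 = 667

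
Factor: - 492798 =-2^1*3^1*23^1*3571^1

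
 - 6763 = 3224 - 9987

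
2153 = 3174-1021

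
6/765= 2/255 =0.01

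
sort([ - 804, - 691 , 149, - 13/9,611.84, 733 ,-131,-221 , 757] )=[ - 804  , - 691,  -  221,-131, -13/9, 149, 611.84,733, 757] 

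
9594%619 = 309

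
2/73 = 2/73 = 0.03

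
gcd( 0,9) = 9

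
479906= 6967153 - 6487247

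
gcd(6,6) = 6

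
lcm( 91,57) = 5187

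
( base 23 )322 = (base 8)3143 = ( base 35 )1bp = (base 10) 1635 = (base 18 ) 50f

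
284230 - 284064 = 166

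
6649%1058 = 301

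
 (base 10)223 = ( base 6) 1011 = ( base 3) 22021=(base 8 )337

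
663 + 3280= 3943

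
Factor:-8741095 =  - 5^1 * 11^1* 103^1*1543^1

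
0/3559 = 0= 0.00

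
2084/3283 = 2084/3283 = 0.63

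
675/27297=25/1011 = 0.02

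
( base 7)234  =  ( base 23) 58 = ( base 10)123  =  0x7b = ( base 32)3r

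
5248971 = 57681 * 91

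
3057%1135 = 787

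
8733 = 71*123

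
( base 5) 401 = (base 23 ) 49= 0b1100101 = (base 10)101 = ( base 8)145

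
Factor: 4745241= 3^2*29^1* 18181^1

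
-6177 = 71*( - 87) 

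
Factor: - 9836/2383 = -2^2*2383^( - 1)*2459^1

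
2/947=2/947 = 0.00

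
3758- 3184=574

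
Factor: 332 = 2^2*83^1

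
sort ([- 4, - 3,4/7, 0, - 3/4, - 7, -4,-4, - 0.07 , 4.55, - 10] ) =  [ - 10,-7 , - 4, - 4, - 4, - 3,-3/4, - 0.07,0,4/7, 4.55] 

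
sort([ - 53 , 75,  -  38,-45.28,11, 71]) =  [-53,  -  45.28,-38,  11,71, 75] 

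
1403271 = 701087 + 702184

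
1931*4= 7724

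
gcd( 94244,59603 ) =1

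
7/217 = 1/31 = 0.03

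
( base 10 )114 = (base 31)3L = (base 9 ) 136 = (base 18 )66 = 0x72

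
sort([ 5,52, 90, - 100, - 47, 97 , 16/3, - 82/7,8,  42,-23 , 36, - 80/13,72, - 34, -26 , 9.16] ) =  [  -  100, -47,-34, - 26 , - 23,-82/7, - 80/13,5, 16/3 , 8,9.16,36,42,52,72,90,97 ] 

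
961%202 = 153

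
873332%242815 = 144887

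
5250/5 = 1050= 1050.00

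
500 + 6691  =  7191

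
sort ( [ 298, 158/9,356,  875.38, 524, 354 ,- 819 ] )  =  [ - 819, 158/9 , 298, 354, 356, 524, 875.38]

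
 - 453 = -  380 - 73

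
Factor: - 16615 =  - 5^1*3323^1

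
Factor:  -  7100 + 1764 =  - 5336 = - 2^3*23^1 * 29^1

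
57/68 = 57/68 =0.84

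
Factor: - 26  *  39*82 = - 83148   =  - 2^2*3^1*13^2*41^1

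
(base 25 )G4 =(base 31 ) d1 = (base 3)112222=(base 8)624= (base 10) 404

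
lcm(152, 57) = 456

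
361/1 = 361 = 361.00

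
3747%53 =37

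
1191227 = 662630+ 528597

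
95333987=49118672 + 46215315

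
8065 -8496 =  - 431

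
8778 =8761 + 17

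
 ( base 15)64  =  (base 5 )334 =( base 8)136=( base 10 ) 94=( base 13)73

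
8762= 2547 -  - 6215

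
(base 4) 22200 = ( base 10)672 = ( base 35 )J7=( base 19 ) 1g7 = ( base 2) 1010100000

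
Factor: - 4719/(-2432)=2^(- 7 )*3^1 * 11^2*13^1*19^( - 1)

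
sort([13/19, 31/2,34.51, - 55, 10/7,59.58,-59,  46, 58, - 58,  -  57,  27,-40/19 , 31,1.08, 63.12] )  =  [ - 59 , - 58, - 57, -55, - 40/19,13/19, 1.08, 10/7,  31/2, 27, 31, 34.51,46,  58,59.58,  63.12]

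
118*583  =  68794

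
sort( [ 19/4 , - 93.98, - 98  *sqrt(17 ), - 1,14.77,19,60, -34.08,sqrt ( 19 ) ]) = [ - 98*sqrt( 17), - 93.98, - 34.08, - 1,sqrt(19),19/4,  14.77,  19,60 ] 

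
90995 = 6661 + 84334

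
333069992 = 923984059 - 590914067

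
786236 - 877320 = - 91084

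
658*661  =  434938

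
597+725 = 1322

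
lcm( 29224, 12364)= 321464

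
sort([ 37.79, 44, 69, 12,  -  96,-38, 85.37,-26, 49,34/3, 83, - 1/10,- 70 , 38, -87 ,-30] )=[- 96, - 87, - 70,- 38, - 30, - 26,-1/10, 34/3,12,37.79, 38, 44,  49  ,  69,83, 85.37 ] 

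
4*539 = 2156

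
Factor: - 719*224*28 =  - 4509568 = - 2^7*7^2*719^1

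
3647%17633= 3647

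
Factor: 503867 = 7^3*13^1 * 113^1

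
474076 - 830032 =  -355956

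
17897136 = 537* 33328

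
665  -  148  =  517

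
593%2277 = 593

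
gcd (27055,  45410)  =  5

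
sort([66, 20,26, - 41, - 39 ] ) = [ - 41 ,-39, 20, 26,66 ] 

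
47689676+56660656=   104350332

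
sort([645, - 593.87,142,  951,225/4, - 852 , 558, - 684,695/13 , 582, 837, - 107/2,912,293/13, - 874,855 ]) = [ - 874, - 852, - 684,-593.87,  -  107/2, 293/13 , 695/13,225/4,142,558,582,645,837,855,912,951]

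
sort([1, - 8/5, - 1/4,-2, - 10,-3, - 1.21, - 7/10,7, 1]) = [ - 10, - 3, - 2,- 8/5, - 1.21, - 7/10, - 1/4, 1, 1,7]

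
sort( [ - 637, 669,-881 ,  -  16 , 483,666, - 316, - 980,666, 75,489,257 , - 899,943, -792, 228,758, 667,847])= [  -  980,  -  899,  -  881, - 792,  -  637, -316, - 16,75,228,257,483,489, 666, 666, 667, 669,  758,847,943 ]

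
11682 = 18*649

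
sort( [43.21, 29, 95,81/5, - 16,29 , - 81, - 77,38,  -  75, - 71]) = [  -  81, - 77, - 75, - 71, - 16, 81/5,29,29,  38,43.21, 95 ]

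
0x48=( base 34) 24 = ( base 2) 1001000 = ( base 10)72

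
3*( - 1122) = - 3366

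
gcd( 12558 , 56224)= 14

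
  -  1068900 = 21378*( - 50 )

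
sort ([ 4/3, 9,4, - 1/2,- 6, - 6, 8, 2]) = [ - 6, - 6, - 1/2, 4/3,2, 4, 8, 9]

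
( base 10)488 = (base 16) 1e8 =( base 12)348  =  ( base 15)228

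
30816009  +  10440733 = 41256742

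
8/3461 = 8/3461=0.00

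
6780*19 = 128820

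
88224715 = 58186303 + 30038412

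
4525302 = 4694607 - 169305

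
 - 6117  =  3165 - 9282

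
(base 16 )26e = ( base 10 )622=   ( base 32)JE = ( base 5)4442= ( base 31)K2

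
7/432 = 7/432 = 0.02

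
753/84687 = 251/28229 = 0.01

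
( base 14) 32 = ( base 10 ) 44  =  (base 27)1H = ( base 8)54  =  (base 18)28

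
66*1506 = 99396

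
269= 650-381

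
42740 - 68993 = - 26253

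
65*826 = 53690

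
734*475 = 348650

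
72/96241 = 72/96241 = 0.00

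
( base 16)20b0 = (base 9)12427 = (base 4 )2002300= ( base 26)c9m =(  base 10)8368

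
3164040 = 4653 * 680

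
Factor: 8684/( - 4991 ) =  - 2^2 * 7^( - 1 )*13^1*23^(  -  1) * 31^( - 1)*167^1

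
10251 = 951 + 9300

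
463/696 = 463/696 = 0.67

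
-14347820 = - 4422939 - 9924881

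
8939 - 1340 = 7599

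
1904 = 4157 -2253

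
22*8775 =193050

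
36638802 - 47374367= - 10735565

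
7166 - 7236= -70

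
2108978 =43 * 49046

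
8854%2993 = 2868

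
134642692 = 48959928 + 85682764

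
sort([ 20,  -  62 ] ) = [-62, 20 ] 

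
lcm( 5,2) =10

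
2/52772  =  1/26386= 0.00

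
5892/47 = 5892/47 = 125.36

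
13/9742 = 13/9742= 0.00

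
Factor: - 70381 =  - 70381^1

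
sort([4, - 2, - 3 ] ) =[ - 3, - 2,4]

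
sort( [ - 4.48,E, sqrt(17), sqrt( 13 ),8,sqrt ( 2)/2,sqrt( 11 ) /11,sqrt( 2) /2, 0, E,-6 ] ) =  [- 6, - 4.48, 0,sqrt(11 ) /11, sqrt( 2 )/2, sqrt(2) /2, E, E,sqrt ( 13), sqrt( 17) , 8 ] 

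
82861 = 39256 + 43605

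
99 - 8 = 91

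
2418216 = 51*47416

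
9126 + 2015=11141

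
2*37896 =75792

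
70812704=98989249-28176545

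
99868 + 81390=181258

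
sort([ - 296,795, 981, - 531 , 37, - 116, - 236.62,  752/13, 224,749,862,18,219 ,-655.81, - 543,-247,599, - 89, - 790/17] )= [-655.81, - 543, - 531, - 296, - 247, - 236.62 , -116, - 89, - 790/17,18,  37, 752/13,219, 224, 599, 749, 795,862, 981] 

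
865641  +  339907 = 1205548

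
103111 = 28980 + 74131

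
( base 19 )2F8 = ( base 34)tt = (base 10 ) 1015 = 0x3f7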